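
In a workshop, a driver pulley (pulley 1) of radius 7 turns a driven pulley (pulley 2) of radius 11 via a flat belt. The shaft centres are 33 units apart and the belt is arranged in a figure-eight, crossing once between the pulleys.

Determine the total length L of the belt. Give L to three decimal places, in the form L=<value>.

L=132.635

crossed belt: β = asin((r1+r2)/C) = asin(18/33) = 33.0557°
wrap1 = wrap2 = π + 2β = 246.1115°
tangent length = C·cosβ = 27.6586
L = (r1+r2)·wrap + 2·C·cosβ = 18·4.2955 + 2·27.6586 = 132.6355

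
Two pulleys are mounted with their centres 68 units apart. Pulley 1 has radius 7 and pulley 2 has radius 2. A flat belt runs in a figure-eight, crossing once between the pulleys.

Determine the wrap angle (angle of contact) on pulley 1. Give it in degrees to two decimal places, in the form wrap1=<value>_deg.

crossed belt: β = asin((r1+r2)/C) = asin(9/68) = 7.6056°
wrap1 = wrap2 = π + 2β = 195.2112°

wrap1=195.21_deg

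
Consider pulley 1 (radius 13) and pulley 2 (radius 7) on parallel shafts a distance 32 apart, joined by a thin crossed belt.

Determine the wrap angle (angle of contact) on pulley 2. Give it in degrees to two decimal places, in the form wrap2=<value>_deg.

wrap2=257.36_deg

crossed belt: β = asin((r1+r2)/C) = asin(20/32) = 38.6822°
wrap1 = wrap2 = π + 2β = 257.3644°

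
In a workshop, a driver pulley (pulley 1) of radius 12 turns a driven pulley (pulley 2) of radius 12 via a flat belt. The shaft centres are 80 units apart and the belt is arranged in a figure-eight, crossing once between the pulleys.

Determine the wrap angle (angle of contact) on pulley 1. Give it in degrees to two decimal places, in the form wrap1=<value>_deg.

crossed belt: β = asin((r1+r2)/C) = asin(24/80) = 17.4576°
wrap1 = wrap2 = π + 2β = 214.9152°

wrap1=214.92_deg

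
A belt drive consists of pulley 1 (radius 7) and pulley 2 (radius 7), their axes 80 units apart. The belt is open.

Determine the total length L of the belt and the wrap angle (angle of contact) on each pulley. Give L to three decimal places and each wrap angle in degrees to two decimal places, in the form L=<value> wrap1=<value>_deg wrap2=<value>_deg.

open belt: β = asin((r2−r1)/C) = asin(0/80) = 0.0000°
wrap1 = π − 2β = 180.0000°
wrap2 = π + 2β = 180.0000°
tangent length = C·cosβ = 80.0000
L = r1·wrap1 + r2·wrap2 + 2·C·cosβ = 7·3.1416 + 7·3.1416 + 2·80.0000 = 203.9823

L=203.982 wrap1=180.00_deg wrap2=180.00_deg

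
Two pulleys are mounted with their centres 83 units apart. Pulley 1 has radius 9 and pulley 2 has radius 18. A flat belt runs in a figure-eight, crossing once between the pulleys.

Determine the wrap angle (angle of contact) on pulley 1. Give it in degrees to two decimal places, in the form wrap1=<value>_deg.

crossed belt: β = asin((r1+r2)/C) = asin(27/83) = 18.9838°
wrap1 = wrap2 = π + 2β = 217.9676°

wrap1=217.97_deg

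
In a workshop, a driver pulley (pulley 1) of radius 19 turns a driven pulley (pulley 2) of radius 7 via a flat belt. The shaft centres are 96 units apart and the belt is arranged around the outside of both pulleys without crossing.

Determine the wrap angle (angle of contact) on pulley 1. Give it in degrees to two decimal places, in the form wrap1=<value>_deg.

wrap1=194.36_deg

open belt: β = asin((r2−r1)/C) = asin(-12/96) = -7.1808°
wrap1 = π − 2β = 194.3615°
wrap2 = π + 2β = 165.6385°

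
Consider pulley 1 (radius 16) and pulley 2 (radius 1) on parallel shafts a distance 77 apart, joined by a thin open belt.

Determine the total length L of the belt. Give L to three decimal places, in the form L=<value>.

L=210.339

open belt: β = asin((r2−r1)/C) = asin(-15/77) = -11.2333°
wrap1 = π − 2β = 202.4667°
wrap2 = π + 2β = 157.5333°
tangent length = C·cosβ = 75.5248
L = r1·wrap1 + r2·wrap2 + 2·C·cosβ = 16·3.5337 + 1·2.7495 + 2·75.5248 = 210.3385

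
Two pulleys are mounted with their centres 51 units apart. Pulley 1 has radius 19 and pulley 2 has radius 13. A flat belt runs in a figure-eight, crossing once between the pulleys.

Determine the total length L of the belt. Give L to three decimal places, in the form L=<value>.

L=223.364

crossed belt: β = asin((r1+r2)/C) = asin(32/51) = 38.8623°
wrap1 = wrap2 = π + 2β = 257.7246°
tangent length = C·cosβ = 39.7115
L = (r1+r2)·wrap + 2·C·cosβ = 32·4.4981 + 2·39.7115 = 223.3635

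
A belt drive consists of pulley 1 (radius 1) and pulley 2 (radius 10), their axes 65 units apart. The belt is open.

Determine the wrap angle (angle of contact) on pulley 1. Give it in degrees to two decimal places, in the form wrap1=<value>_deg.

wrap1=164.08_deg

open belt: β = asin((r2−r1)/C) = asin(9/65) = 7.9588°
wrap1 = π − 2β = 164.0823°
wrap2 = π + 2β = 195.9177°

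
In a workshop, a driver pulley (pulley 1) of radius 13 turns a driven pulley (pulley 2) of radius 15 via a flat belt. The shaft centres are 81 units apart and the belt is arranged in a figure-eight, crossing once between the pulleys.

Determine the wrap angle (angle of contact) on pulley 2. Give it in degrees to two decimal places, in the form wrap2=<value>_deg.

crossed belt: β = asin((r1+r2)/C) = asin(28/81) = 20.2233°
wrap1 = wrap2 = π + 2β = 220.4465°

wrap2=220.45_deg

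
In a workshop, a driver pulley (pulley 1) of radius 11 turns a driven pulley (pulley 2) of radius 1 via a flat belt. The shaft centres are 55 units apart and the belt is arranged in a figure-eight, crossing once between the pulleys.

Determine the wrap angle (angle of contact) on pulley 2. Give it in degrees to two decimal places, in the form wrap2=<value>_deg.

wrap2=205.20_deg

crossed belt: β = asin((r1+r2)/C) = asin(12/55) = 12.6023°
wrap1 = wrap2 = π + 2β = 205.2045°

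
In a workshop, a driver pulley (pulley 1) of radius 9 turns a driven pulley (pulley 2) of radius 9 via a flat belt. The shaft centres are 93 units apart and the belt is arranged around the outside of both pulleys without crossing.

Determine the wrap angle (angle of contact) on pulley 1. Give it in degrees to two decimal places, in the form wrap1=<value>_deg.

open belt: β = asin((r2−r1)/C) = asin(0/93) = 0.0000°
wrap1 = π − 2β = 180.0000°
wrap2 = π + 2β = 180.0000°

wrap1=180.00_deg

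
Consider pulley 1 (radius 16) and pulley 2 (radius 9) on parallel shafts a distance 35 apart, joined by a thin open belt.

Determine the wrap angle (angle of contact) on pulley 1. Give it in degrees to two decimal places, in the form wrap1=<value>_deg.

wrap1=203.07_deg

open belt: β = asin((r2−r1)/C) = asin(-7/35) = -11.5370°
wrap1 = π − 2β = 203.0739°
wrap2 = π + 2β = 156.9261°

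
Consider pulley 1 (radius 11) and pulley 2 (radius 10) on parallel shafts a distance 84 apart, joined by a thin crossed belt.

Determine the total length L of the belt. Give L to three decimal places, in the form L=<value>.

crossed belt: β = asin((r1+r2)/C) = asin(21/84) = 14.4775°
wrap1 = wrap2 = π + 2β = 208.9550°
tangent length = C·cosβ = 81.3327
L = (r1+r2)·wrap + 2·C·cosβ = 21·3.6470 + 2·81.3327 = 239.2513

L=239.251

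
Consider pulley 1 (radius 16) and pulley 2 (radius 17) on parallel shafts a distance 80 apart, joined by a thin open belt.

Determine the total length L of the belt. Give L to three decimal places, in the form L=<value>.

L=263.685

open belt: β = asin((r2−r1)/C) = asin(1/80) = 0.7162°
wrap1 = π − 2β = 178.5676°
wrap2 = π + 2β = 181.4324°
tangent length = C·cosβ = 79.9937
L = r1·wrap1 + r2·wrap2 + 2·C·cosβ = 16·3.1166 + 17·3.1666 + 2·79.9937 = 263.6851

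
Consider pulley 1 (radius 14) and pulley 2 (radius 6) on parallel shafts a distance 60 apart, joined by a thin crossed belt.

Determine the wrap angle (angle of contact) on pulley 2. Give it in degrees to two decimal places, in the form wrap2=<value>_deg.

crossed belt: β = asin((r1+r2)/C) = asin(20/60) = 19.4712°
wrap1 = wrap2 = π + 2β = 218.9424°

wrap2=218.94_deg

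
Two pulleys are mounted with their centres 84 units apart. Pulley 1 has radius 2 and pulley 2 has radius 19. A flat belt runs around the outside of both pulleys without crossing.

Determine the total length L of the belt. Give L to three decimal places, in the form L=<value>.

open belt: β = asin((r2−r1)/C) = asin(17/84) = 11.6762°
wrap1 = π − 2β = 156.6475°
wrap2 = π + 2β = 203.3525°
tangent length = C·cosβ = 82.2618
L = r1·wrap1 + r2·wrap2 + 2·C·cosβ = 2·2.7340 + 19·3.5492 + 2·82.2618 = 237.4258

L=237.426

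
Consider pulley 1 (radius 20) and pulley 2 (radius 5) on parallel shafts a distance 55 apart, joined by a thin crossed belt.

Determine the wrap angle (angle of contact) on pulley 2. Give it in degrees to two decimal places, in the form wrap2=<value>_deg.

wrap2=234.07_deg

crossed belt: β = asin((r1+r2)/C) = asin(25/55) = 27.0357°
wrap1 = wrap2 = π + 2β = 234.0714°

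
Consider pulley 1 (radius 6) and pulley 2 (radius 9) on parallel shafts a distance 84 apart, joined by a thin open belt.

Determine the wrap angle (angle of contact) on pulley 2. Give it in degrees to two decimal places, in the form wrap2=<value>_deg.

open belt: β = asin((r2−r1)/C) = asin(3/84) = 2.0467°
wrap1 = π − 2β = 175.9066°
wrap2 = π + 2β = 184.0934°

wrap2=184.09_deg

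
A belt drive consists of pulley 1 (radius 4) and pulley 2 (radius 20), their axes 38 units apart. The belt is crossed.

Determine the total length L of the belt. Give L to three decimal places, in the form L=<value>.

L=167.134

crossed belt: β = asin((r1+r2)/C) = asin(24/38) = 39.1667°
wrap1 = wrap2 = π + 2β = 258.3334°
tangent length = C·cosβ = 29.4618
L = (r1+r2)·wrap + 2·C·cosβ = 24·4.5088 + 2·29.4618 = 167.1341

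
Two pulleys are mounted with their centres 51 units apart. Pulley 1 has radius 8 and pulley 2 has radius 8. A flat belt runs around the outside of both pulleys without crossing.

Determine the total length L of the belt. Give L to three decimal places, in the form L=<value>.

L=152.265

open belt: β = asin((r2−r1)/C) = asin(0/51) = 0.0000°
wrap1 = π − 2β = 180.0000°
wrap2 = π + 2β = 180.0000°
tangent length = C·cosβ = 51.0000
L = r1·wrap1 + r2·wrap2 + 2·C·cosβ = 8·3.1416 + 8·3.1416 + 2·51.0000 = 152.2655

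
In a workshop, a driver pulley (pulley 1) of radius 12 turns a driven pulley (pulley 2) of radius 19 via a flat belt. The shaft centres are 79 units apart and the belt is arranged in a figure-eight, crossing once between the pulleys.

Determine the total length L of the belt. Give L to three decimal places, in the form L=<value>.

L=267.718

crossed belt: β = asin((r1+r2)/C) = asin(31/79) = 23.1042°
wrap1 = wrap2 = π + 2β = 226.2085°
tangent length = C·cosβ = 72.6636
L = (r1+r2)·wrap + 2·C·cosβ = 31·3.9481 + 2·72.6636 = 267.7178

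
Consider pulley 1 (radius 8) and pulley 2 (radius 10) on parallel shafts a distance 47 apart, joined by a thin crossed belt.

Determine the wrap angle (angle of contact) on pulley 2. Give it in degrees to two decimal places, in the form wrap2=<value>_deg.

wrap2=225.04_deg

crossed belt: β = asin((r1+r2)/C) = asin(18/47) = 22.5183°
wrap1 = wrap2 = π + 2β = 225.0366°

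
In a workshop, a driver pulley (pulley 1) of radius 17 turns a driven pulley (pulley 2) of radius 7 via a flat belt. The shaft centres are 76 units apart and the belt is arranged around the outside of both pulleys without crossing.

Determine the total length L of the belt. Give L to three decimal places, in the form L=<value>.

open belt: β = asin((r2−r1)/C) = asin(-10/76) = -7.5608°
wrap1 = π − 2β = 195.1217°
wrap2 = π + 2β = 164.8783°
tangent length = C·cosβ = 75.3392
L = r1·wrap1 + r2·wrap2 + 2·C·cosβ = 17·3.4055 + 7·2.8777 + 2·75.3392 = 228.7159

L=228.716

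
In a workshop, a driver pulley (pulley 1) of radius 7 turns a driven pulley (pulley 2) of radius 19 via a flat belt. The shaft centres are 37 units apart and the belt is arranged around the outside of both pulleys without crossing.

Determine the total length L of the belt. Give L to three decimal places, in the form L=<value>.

L=159.609

open belt: β = asin((r2−r1)/C) = asin(12/37) = 18.9246°
wrap1 = π − 2β = 142.1507°
wrap2 = π + 2β = 217.8493°
tangent length = C·cosβ = 35.0000
L = r1·wrap1 + r2·wrap2 + 2·C·cosβ = 7·2.4810 + 19·3.8022 + 2·35.0000 = 159.6085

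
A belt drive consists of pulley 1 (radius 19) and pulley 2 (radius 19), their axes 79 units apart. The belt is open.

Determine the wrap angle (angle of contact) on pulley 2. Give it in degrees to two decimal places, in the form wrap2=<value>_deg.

wrap2=180.00_deg

open belt: β = asin((r2−r1)/C) = asin(0/79) = 0.0000°
wrap1 = π − 2β = 180.0000°
wrap2 = π + 2β = 180.0000°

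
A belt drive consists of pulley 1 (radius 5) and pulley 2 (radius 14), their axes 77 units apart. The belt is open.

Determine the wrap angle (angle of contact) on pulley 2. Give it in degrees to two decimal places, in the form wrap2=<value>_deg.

wrap2=193.42_deg

open belt: β = asin((r2−r1)/C) = asin(9/77) = 6.7123°
wrap1 = π − 2β = 166.5755°
wrap2 = π + 2β = 193.4245°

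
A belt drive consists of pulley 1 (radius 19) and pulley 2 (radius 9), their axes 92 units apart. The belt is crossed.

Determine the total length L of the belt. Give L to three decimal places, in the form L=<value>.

L=280.554

crossed belt: β = asin((r1+r2)/C) = asin(28/92) = 17.7189°
wrap1 = wrap2 = π + 2β = 215.4379°
tangent length = C·cosβ = 87.6356
L = (r1+r2)·wrap + 2·C·cosβ = 28·3.7601 + 2·87.6356 = 280.5540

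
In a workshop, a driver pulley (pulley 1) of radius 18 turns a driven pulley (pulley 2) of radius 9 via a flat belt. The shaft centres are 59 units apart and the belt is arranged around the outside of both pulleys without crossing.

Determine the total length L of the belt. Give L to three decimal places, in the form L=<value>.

L=204.199

open belt: β = asin((r2−r1)/C) = asin(-9/59) = -8.7743°
wrap1 = π − 2β = 197.5486°
wrap2 = π + 2β = 162.4514°
tangent length = C·cosβ = 58.3095
L = r1·wrap1 + r2·wrap2 + 2·C·cosβ = 18·3.4479 + 9·2.8353 + 2·58.3095 = 204.1986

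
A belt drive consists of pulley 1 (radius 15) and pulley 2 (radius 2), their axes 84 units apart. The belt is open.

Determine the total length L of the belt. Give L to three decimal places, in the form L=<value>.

L=223.423

open belt: β = asin((r2−r1)/C) = asin(-13/84) = -8.9030°
wrap1 = π − 2β = 197.8060°
wrap2 = π + 2β = 162.1940°
tangent length = C·cosβ = 82.9880
L = r1·wrap1 + r2·wrap2 + 2·C·cosβ = 15·3.4524 + 2·2.8308 + 2·82.9880 = 223.4230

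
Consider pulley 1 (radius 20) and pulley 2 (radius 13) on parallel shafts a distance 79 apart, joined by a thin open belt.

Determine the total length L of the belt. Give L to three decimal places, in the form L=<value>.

open belt: β = asin((r2−r1)/C) = asin(-7/79) = -5.0835°
wrap1 = π − 2β = 190.1670°
wrap2 = π + 2β = 169.8330°
tangent length = C·cosβ = 78.6893
L = r1·wrap1 + r2·wrap2 + 2·C·cosβ = 20·3.3190 + 13·2.9641 + 2·78.6893 = 262.2932

L=262.293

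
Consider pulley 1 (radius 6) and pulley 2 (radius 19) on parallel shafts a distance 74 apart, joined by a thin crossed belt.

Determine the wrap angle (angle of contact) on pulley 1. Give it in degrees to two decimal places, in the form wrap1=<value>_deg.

crossed belt: β = asin((r1+r2)/C) = asin(25/74) = 19.7452°
wrap1 = wrap2 = π + 2β = 219.4904°

wrap1=219.49_deg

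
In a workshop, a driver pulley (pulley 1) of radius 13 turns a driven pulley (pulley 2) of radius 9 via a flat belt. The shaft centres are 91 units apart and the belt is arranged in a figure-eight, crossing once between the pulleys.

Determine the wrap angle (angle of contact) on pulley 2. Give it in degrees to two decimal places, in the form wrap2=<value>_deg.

crossed belt: β = asin((r1+r2)/C) = asin(22/91) = 13.9903°
wrap1 = wrap2 = π + 2β = 207.9807°

wrap2=207.98_deg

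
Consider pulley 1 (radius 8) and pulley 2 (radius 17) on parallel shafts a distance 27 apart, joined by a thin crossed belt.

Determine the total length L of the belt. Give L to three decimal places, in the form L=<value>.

crossed belt: β = asin((r1+r2)/C) = asin(25/27) = 67.8084°
wrap1 = wrap2 = π + 2β = 315.6168°
tangent length = C·cosβ = 10.1980
L = (r1+r2)·wrap + 2·C·cosβ = 25·5.5086 + 2·10.1980 = 158.1099

L=158.110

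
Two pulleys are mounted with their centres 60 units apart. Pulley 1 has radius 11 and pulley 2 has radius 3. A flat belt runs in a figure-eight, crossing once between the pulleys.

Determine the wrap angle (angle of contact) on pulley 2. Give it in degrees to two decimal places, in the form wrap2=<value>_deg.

wrap2=206.99_deg

crossed belt: β = asin((r1+r2)/C) = asin(14/60) = 13.4934°
wrap1 = wrap2 = π + 2β = 206.9868°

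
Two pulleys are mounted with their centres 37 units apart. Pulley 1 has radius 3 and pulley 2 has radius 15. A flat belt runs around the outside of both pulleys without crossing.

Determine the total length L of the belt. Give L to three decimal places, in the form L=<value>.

open belt: β = asin((r2−r1)/C) = asin(12/37) = 18.9246°
wrap1 = π − 2β = 142.1507°
wrap2 = π + 2β = 217.8493°
tangent length = C·cosβ = 35.0000
L = r1·wrap1 + r2·wrap2 + 2·C·cosβ = 3·2.4810 + 15·3.8022 + 2·35.0000 = 134.4758

L=134.476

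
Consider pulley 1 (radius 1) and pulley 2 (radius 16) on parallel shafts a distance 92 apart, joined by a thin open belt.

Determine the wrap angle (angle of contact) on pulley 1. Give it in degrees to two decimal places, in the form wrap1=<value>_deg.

wrap1=161.23_deg

open belt: β = asin((r2−r1)/C) = asin(15/92) = 9.3836°
wrap1 = π − 2β = 161.2328°
wrap2 = π + 2β = 198.7672°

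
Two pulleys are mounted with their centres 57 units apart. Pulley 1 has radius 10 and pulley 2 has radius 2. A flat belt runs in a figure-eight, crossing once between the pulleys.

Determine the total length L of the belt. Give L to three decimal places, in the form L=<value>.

L=154.235

crossed belt: β = asin((r1+r2)/C) = asin(12/57) = 12.1532°
wrap1 = wrap2 = π + 2β = 204.3064°
tangent length = C·cosβ = 55.7225
L = (r1+r2)·wrap + 2·C·cosβ = 12·3.5658 + 2·55.7225 = 154.2349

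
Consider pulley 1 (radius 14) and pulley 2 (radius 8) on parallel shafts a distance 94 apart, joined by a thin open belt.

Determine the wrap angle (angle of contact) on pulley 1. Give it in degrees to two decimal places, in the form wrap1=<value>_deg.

open belt: β = asin((r2−r1)/C) = asin(-6/94) = -3.6597°
wrap1 = π − 2β = 187.3193°
wrap2 = π + 2β = 172.6807°

wrap1=187.32_deg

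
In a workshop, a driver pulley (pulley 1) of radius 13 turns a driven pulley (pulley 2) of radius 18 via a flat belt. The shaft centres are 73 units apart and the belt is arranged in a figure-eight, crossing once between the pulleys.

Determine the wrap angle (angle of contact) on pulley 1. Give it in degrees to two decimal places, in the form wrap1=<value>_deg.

crossed belt: β = asin((r1+r2)/C) = asin(31/73) = 25.1290°
wrap1 = wrap2 = π + 2β = 230.2580°

wrap1=230.26_deg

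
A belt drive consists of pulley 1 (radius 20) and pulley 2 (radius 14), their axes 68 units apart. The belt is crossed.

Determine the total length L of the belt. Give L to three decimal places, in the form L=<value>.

crossed belt: β = asin((r1+r2)/C) = asin(34/68) = 30.0000°
wrap1 = wrap2 = π + 2β = 240.0000°
tangent length = C·cosβ = 58.8897
L = (r1+r2)·wrap + 2·C·cosβ = 34·4.1888 + 2·58.8897 = 260.1983

L=260.198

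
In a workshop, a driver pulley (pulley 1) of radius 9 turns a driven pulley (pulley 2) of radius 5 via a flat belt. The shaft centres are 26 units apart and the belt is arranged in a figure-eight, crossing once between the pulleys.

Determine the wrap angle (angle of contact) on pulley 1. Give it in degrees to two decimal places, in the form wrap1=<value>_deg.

wrap1=245.16_deg

crossed belt: β = asin((r1+r2)/C) = asin(14/26) = 32.5790°
wrap1 = wrap2 = π + 2β = 245.1579°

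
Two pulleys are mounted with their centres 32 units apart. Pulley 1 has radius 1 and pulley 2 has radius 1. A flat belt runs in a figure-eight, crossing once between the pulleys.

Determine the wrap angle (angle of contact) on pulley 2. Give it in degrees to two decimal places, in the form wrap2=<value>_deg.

wrap2=187.17_deg

crossed belt: β = asin((r1+r2)/C) = asin(2/32) = 3.5833°
wrap1 = wrap2 = π + 2β = 187.1666°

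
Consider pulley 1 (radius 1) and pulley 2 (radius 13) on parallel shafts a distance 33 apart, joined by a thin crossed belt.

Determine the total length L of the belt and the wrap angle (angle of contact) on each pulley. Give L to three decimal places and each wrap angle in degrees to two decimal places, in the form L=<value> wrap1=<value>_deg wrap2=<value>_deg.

L=116.016 wrap1=230.21_deg wrap2=230.21_deg

crossed belt: β = asin((r1+r2)/C) = asin(14/33) = 25.1027°
wrap1 = wrap2 = π + 2β = 230.2054°
tangent length = C·cosβ = 29.8831
L = (r1+r2)·wrap + 2·C·cosβ = 14·4.0178 + 2·29.8831 = 116.0160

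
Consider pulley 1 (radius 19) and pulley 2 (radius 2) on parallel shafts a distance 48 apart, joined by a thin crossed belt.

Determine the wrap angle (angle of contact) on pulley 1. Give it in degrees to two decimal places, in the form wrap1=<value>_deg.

wrap1=231.89_deg

crossed belt: β = asin((r1+r2)/C) = asin(21/48) = 25.9445°
wrap1 = wrap2 = π + 2β = 231.8890°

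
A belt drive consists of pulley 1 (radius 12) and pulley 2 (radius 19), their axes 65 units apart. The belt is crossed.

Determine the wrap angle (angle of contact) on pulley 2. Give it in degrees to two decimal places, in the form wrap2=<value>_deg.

crossed belt: β = asin((r1+r2)/C) = asin(31/65) = 28.4846°
wrap1 = wrap2 = π + 2β = 236.9693°

wrap2=236.97_deg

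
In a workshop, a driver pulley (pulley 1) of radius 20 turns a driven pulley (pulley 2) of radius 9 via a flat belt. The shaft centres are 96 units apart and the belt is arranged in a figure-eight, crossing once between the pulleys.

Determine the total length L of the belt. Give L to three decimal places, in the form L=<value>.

crossed belt: β = asin((r1+r2)/C) = asin(29/96) = 17.5828°
wrap1 = wrap2 = π + 2β = 215.1656°
tangent length = C·cosβ = 91.5150
L = (r1+r2)·wrap + 2·C·cosβ = 29·3.7553 + 2·91.5150 = 291.9351

L=291.935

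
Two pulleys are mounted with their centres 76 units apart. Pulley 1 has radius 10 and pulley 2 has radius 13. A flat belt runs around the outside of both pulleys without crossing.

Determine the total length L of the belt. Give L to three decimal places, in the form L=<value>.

open belt: β = asin((r2−r1)/C) = asin(3/76) = 2.2623°
wrap1 = π − 2β = 175.4755°
wrap2 = π + 2β = 184.5245°
tangent length = C·cosβ = 75.9408
L = r1·wrap1 + r2·wrap2 + 2·C·cosβ = 10·3.0626 + 13·3.2206 + 2·75.9408 = 224.3751

L=224.375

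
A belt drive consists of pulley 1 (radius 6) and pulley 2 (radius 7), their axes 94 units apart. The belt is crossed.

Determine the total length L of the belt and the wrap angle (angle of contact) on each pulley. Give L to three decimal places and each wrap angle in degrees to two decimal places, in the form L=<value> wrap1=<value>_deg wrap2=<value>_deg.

L=230.641 wrap1=195.90_deg wrap2=195.90_deg

crossed belt: β = asin((r1+r2)/C) = asin(13/94) = 7.9494°
wrap1 = wrap2 = π + 2β = 195.8987°
tangent length = C·cosβ = 93.0967
L = (r1+r2)·wrap + 2·C·cosβ = 13·3.4191 + 2·93.0967 = 230.6415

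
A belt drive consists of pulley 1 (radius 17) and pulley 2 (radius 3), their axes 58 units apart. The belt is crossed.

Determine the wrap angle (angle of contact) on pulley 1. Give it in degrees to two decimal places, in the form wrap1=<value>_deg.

crossed belt: β = asin((r1+r2)/C) = asin(20/58) = 20.1713°
wrap1 = wrap2 = π + 2β = 220.3425°

wrap1=220.34_deg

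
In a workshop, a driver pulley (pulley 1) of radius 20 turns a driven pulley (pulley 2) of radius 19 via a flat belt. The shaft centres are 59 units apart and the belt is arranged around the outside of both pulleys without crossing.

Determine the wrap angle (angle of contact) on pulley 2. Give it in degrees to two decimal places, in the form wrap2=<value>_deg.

open belt: β = asin((r2−r1)/C) = asin(-1/59) = -0.9712°
wrap1 = π − 2β = 181.9423°
wrap2 = π + 2β = 178.0577°

wrap2=178.06_deg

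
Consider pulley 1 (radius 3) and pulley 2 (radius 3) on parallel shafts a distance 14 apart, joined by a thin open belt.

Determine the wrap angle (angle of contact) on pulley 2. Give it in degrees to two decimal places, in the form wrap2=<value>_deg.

wrap2=180.00_deg

open belt: β = asin((r2−r1)/C) = asin(0/14) = 0.0000°
wrap1 = π − 2β = 180.0000°
wrap2 = π + 2β = 180.0000°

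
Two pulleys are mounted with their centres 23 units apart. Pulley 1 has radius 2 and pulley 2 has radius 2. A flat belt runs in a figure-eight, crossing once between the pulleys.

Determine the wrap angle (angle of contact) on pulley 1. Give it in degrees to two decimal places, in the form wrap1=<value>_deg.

crossed belt: β = asin((r1+r2)/C) = asin(4/23) = 10.0154°
wrap1 = wrap2 = π + 2β = 200.0308°

wrap1=200.03_deg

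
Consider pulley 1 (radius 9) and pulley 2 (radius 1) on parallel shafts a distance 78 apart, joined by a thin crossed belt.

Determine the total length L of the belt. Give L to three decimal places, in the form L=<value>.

crossed belt: β = asin((r1+r2)/C) = asin(10/78) = 7.3659°
wrap1 = wrap2 = π + 2β = 194.7318°
tangent length = C·cosβ = 77.3563
L = (r1+r2)·wrap + 2·C·cosβ = 10·3.3987 + 2·77.3563 = 188.6997

L=188.700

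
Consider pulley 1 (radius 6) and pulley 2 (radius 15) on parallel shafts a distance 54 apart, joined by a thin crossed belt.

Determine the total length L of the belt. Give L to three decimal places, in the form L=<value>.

crossed belt: β = asin((r1+r2)/C) = asin(21/54) = 22.8854°
wrap1 = wrap2 = π + 2β = 225.7708°
tangent length = C·cosβ = 49.7494
L = (r1+r2)·wrap + 2·C·cosβ = 21·3.9404 + 2·49.7494 = 182.2480

L=182.248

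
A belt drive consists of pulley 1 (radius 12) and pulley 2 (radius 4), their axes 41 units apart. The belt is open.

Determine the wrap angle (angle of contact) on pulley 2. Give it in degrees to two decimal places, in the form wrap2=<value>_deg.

wrap2=157.50_deg

open belt: β = asin((r2−r1)/C) = asin(-8/41) = -11.2518°
wrap1 = π − 2β = 202.5037°
wrap2 = π + 2β = 157.4963°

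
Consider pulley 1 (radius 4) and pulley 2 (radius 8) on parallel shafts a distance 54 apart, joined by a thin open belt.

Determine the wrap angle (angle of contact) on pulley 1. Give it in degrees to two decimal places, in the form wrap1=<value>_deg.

open belt: β = asin((r2−r1)/C) = asin(4/54) = 4.2480°
wrap1 = π − 2β = 171.5040°
wrap2 = π + 2β = 188.4960°

wrap1=171.50_deg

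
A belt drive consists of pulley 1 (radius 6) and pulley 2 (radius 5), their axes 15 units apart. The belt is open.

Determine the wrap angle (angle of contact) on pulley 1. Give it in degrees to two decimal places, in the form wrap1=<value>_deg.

wrap1=187.65_deg

open belt: β = asin((r2−r1)/C) = asin(-1/15) = -3.8226°
wrap1 = π − 2β = 187.6451°
wrap2 = π + 2β = 172.3549°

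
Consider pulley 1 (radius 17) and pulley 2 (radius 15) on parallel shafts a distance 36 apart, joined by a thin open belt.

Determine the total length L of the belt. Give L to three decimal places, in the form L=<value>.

open belt: β = asin((r2−r1)/C) = asin(-2/36) = -3.1847°
wrap1 = π − 2β = 186.3695°
wrap2 = π + 2β = 173.6305°
tangent length = C·cosβ = 35.9444
L = r1·wrap1 + r2·wrap2 + 2·C·cosβ = 17·3.2528 + 15·3.0304 + 2·35.9444 = 172.6421

L=172.642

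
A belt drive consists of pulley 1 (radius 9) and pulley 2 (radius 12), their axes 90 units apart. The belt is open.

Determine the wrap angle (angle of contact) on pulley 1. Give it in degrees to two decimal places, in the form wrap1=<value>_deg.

open belt: β = asin((r2−r1)/C) = asin(3/90) = 1.9102°
wrap1 = π − 2β = 176.1796°
wrap2 = π + 2β = 183.8204°

wrap1=176.18_deg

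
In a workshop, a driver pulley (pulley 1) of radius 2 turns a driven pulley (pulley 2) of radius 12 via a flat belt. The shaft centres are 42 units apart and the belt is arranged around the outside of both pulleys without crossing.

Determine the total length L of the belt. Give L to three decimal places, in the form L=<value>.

L=130.375

open belt: β = asin((r2−r1)/C) = asin(10/42) = 13.7741°
wrap1 = π − 2β = 152.4517°
wrap2 = π + 2β = 207.5483°
tangent length = C·cosβ = 40.7922
L = r1·wrap1 + r2·wrap2 + 2·C·cosβ = 2·2.6608 + 12·3.6224 + 2·40.7922 = 130.3747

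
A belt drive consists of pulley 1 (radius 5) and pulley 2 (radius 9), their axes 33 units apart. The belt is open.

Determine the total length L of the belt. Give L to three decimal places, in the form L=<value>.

open belt: β = asin((r2−r1)/C) = asin(4/33) = 6.9621°
wrap1 = π − 2β = 166.0759°
wrap2 = π + 2β = 193.9241°
tangent length = C·cosβ = 32.7567
L = r1·wrap1 + r2·wrap2 + 2·C·cosβ = 5·2.8986 + 9·3.3846 + 2·32.7567 = 110.4677

L=110.468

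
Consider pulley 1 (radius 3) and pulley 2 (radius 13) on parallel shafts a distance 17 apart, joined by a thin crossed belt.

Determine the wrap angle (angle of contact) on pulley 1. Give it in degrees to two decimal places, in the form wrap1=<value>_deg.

crossed belt: β = asin((r1+r2)/C) = asin(16/17) = 70.2501°
wrap1 = wrap2 = π + 2β = 320.5002°

wrap1=320.50_deg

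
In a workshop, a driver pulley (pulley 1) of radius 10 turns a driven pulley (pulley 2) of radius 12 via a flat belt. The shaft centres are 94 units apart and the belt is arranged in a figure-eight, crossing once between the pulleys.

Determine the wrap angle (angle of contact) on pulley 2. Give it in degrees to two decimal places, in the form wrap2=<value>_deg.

crossed belt: β = asin((r1+r2)/C) = asin(22/94) = 13.5352°
wrap1 = wrap2 = π + 2β = 207.0704°

wrap2=207.07_deg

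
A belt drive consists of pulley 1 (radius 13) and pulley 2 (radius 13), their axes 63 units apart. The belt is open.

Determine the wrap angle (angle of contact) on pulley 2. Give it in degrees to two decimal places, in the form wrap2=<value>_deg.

open belt: β = asin((r2−r1)/C) = asin(0/63) = 0.0000°
wrap1 = π − 2β = 180.0000°
wrap2 = π + 2β = 180.0000°

wrap2=180.00_deg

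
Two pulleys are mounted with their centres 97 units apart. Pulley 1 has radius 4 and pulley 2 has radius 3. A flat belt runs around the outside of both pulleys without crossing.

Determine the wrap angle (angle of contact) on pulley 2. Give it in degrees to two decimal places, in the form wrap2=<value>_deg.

open belt: β = asin((r2−r1)/C) = asin(-1/97) = -0.5907°
wrap1 = π − 2β = 181.1814°
wrap2 = π + 2β = 178.8186°

wrap2=178.82_deg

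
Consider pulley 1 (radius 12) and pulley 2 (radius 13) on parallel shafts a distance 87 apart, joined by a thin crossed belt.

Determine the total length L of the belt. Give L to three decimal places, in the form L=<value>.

L=259.774

crossed belt: β = asin((r1+r2)/C) = asin(25/87) = 16.6997°
wrap1 = wrap2 = π + 2β = 213.3995°
tangent length = C·cosβ = 83.3307
L = (r1+r2)·wrap + 2·C·cosβ = 25·3.7245 + 2·83.3307 = 259.7744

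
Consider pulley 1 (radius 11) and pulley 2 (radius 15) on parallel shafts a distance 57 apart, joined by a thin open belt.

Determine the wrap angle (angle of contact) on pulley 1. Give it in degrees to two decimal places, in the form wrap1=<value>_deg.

wrap1=171.95_deg

open belt: β = asin((r2−r1)/C) = asin(4/57) = 4.0241°
wrap1 = π − 2β = 171.9519°
wrap2 = π + 2β = 188.0481°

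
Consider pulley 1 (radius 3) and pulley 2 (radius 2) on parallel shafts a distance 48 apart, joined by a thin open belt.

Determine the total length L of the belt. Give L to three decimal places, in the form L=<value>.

open belt: β = asin((r2−r1)/C) = asin(-1/48) = -1.1937°
wrap1 = π − 2β = 182.3875°
wrap2 = π + 2β = 177.6125°
tangent length = C·cosβ = 47.9896
L = r1·wrap1 + r2·wrap2 + 2·C·cosβ = 3·3.1833 + 2·3.0999 + 2·47.9896 = 111.7288

L=111.729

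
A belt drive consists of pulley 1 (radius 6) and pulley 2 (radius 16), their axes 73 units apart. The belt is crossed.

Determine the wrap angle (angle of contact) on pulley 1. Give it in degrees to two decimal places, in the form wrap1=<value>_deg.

wrap1=215.08_deg

crossed belt: β = asin((r1+r2)/C) = asin(22/73) = 17.5399°
wrap1 = wrap2 = π + 2β = 215.0798°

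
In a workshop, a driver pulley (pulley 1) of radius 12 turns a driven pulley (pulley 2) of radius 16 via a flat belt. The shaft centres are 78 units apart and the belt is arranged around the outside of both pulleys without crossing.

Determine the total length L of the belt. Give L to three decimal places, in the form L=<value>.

L=244.170

open belt: β = asin((r2−r1)/C) = asin(4/78) = 2.9395°
wrap1 = π − 2β = 174.1209°
wrap2 = π + 2β = 185.8791°
tangent length = C·cosβ = 77.8974
L = r1·wrap1 + r2·wrap2 + 2·C·cosβ = 12·3.0390 + 16·3.2442 + 2·77.8974 = 244.1698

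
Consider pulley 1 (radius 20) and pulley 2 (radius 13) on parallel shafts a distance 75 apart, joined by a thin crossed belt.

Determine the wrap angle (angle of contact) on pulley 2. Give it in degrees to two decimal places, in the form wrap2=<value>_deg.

wrap2=232.21_deg

crossed belt: β = asin((r1+r2)/C) = asin(33/75) = 26.1039°
wrap1 = wrap2 = π + 2β = 232.2078°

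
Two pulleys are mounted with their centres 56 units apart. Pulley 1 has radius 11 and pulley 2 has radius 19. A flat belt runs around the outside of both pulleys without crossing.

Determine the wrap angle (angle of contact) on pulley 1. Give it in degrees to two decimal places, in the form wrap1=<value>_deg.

wrap1=163.57_deg

open belt: β = asin((r2−r1)/C) = asin(8/56) = 8.2132°
wrap1 = π − 2β = 163.5736°
wrap2 = π + 2β = 196.4264°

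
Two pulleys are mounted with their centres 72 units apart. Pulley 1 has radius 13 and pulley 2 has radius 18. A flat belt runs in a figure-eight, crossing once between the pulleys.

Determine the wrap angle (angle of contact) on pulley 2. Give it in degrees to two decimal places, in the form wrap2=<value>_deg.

wrap2=231.01_deg

crossed belt: β = asin((r1+r2)/C) = asin(31/72) = 25.5028°
wrap1 = wrap2 = π + 2β = 231.0056°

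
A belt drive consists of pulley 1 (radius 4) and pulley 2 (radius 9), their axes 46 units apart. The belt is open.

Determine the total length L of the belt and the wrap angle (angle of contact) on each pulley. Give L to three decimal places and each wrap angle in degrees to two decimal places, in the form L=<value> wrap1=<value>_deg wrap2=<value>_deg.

open belt: β = asin((r2−r1)/C) = asin(5/46) = 6.2401°
wrap1 = π − 2β = 167.5197°
wrap2 = π + 2β = 192.4803°
tangent length = C·cosβ = 45.7275
L = r1·wrap1 + r2·wrap2 + 2·C·cosβ = 4·2.9238 + 9·3.3594 + 2·45.7275 = 133.3847

L=133.385 wrap1=167.52_deg wrap2=192.48_deg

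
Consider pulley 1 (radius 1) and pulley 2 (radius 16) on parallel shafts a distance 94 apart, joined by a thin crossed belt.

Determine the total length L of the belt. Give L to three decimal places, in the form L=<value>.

L=244.490

crossed belt: β = asin((r1+r2)/C) = asin(17/94) = 10.4193°
wrap1 = wrap2 = π + 2β = 200.8387°
tangent length = C·cosβ = 92.4500
L = (r1+r2)·wrap + 2·C·cosβ = 17·3.5053 + 2·92.4500 = 244.4900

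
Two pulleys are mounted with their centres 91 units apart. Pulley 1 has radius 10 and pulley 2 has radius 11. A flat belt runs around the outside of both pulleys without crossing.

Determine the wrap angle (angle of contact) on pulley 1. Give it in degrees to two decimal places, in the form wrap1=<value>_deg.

wrap1=178.74_deg

open belt: β = asin((r2−r1)/C) = asin(1/91) = 0.6296°
wrap1 = π − 2β = 178.7407°
wrap2 = π + 2β = 181.2593°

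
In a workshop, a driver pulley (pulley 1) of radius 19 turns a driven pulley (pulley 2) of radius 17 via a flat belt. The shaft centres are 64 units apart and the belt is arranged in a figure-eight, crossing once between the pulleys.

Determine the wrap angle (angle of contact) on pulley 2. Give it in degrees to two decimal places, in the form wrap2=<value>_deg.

crossed belt: β = asin((r1+r2)/C) = asin(36/64) = 34.2289°
wrap1 = wrap2 = π + 2β = 248.4577°

wrap2=248.46_deg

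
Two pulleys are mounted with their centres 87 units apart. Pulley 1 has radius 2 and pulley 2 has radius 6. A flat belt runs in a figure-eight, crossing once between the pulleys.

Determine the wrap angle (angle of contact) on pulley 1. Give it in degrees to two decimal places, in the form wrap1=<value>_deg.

crossed belt: β = asin((r1+r2)/C) = asin(8/87) = 5.2760°
wrap1 = wrap2 = π + 2β = 190.5521°

wrap1=190.55_deg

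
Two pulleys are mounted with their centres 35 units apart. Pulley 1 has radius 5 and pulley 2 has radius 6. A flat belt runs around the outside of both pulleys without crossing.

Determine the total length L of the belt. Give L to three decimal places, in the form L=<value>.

open belt: β = asin((r2−r1)/C) = asin(1/35) = 1.6372°
wrap1 = π − 2β = 176.7255°
wrap2 = π + 2β = 183.2745°
tangent length = C·cosβ = 34.9857
L = r1·wrap1 + r2·wrap2 + 2·C·cosβ = 5·3.0844 + 6·3.1987 + 2·34.9857 = 104.5861

L=104.586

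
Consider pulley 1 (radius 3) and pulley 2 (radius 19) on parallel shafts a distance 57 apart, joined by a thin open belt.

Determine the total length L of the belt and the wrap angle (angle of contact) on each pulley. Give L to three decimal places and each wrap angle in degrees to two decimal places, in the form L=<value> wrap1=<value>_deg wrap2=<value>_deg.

open belt: β = asin((r2−r1)/C) = asin(16/57) = 16.3021°
wrap1 = π − 2β = 147.3958°
wrap2 = π + 2β = 212.6042°
tangent length = C·cosβ = 54.7083
L = r1·wrap1 + r2·wrap2 + 2·C·cosβ = 3·2.5725 + 19·3.7106 + 2·54.7083 = 187.6365

L=187.636 wrap1=147.40_deg wrap2=212.60_deg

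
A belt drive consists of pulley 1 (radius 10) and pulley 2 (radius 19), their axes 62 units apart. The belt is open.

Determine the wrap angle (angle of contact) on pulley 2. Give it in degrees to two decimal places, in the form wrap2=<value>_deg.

wrap2=196.69_deg

open belt: β = asin((r2−r1)/C) = asin(9/62) = 8.3466°
wrap1 = π − 2β = 163.3068°
wrap2 = π + 2β = 196.6932°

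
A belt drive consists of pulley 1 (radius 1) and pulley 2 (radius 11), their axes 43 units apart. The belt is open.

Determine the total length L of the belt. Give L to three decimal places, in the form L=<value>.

L=126.035

open belt: β = asin((r2−r1)/C) = asin(10/43) = 13.4477°
wrap1 = π − 2β = 153.1045°
wrap2 = π + 2β = 206.8955°
tangent length = C·cosβ = 41.8210
L = r1·wrap1 + r2·wrap2 + 2·C·cosβ = 1·2.6722 + 11·3.6110 + 2·41.8210 = 126.0353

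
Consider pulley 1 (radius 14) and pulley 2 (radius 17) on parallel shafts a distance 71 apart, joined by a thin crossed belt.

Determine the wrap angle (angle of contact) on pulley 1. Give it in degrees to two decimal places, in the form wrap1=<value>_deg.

crossed belt: β = asin((r1+r2)/C) = asin(31/71) = 25.8884°
wrap1 = wrap2 = π + 2β = 231.7768°

wrap1=231.78_deg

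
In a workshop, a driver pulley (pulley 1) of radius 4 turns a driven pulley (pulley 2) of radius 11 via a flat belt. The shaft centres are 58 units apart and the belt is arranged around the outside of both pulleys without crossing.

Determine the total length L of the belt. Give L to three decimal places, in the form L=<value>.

L=163.970

open belt: β = asin((r2−r1)/C) = asin(7/58) = 6.9319°
wrap1 = π − 2β = 166.1362°
wrap2 = π + 2β = 193.8638°
tangent length = C·cosβ = 57.5760
L = r1·wrap1 + r2·wrap2 + 2·C·cosβ = 4·2.8996 + 11·3.3836 + 2·57.5760 = 163.9697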